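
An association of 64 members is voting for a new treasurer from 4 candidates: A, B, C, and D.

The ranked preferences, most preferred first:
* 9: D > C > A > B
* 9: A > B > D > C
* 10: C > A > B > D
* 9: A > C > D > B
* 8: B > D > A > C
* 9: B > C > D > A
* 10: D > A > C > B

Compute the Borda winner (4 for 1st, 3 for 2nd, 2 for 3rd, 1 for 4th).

A: 9×2 + 9×4 + 10×3 + 9×4 + 8×2 + 9×1 + 10×3 = 175
B: 9×1 + 9×3 + 10×2 + 9×1 + 8×4 + 9×4 + 10×1 = 143
C: 9×3 + 9×1 + 10×4 + 9×3 + 8×1 + 9×3 + 10×2 = 158
D: 9×4 + 9×2 + 10×1 + 9×2 + 8×3 + 9×2 + 10×4 = 164

A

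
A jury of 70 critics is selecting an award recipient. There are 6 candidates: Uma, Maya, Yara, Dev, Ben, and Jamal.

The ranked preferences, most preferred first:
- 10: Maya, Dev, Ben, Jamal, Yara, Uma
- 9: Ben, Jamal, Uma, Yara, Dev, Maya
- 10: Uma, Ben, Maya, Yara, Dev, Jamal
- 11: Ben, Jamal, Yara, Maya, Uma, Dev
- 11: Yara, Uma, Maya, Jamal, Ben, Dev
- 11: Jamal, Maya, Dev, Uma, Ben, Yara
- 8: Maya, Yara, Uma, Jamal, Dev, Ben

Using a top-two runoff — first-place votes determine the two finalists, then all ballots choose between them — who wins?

Maya

Round 1 first-place votes: Uma 10, Maya 18, Yara 11, Dev 0, Ben 20, Jamal 11. Ben and Maya advance.
Runoff: Ben is ranked above Maya on 30 ballots, Maya above Ben on 40.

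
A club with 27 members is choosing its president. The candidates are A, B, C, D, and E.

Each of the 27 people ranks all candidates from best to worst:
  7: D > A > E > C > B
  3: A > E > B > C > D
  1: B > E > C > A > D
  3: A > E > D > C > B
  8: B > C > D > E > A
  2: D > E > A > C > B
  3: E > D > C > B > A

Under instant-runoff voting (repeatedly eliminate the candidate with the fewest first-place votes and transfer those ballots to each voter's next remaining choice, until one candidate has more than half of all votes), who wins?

D

Round 1: A 6, B 9, C 0, D 9, E 3. C eliminated.
Round 2: A 6, B 9, D 9, E 3. E eliminated.
Round 3: A 6, B 9, D 12. A eliminated.
Round 4: B 12, D 15. D has a majority (≥14).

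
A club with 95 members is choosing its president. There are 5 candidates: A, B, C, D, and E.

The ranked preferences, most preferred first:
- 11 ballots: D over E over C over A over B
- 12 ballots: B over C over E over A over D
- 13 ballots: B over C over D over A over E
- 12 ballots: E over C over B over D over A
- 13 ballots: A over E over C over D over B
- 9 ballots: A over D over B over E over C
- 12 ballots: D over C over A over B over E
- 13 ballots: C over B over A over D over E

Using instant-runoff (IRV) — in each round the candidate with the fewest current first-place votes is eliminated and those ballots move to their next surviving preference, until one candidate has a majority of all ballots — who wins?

C

Round 1: A 22, B 25, C 13, D 23, E 12. E eliminated.
Round 2: A 22, B 25, C 25, D 23. A eliminated.
Round 3: B 25, C 38, D 32. B eliminated.
Round 4: C 63, D 32. C has a majority (≥48).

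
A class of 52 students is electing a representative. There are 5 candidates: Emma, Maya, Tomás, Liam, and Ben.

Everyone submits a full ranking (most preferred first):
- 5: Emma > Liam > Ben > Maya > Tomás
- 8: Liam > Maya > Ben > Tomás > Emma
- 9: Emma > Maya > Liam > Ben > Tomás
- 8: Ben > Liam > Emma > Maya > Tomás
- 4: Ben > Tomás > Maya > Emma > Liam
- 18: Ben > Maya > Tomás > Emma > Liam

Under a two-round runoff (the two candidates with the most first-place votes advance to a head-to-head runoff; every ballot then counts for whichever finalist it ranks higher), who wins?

Round 1 first-place votes: Emma 14, Maya 0, Tomás 0, Liam 8, Ben 30. Ben and Emma advance.
Runoff: Ben is ranked above Emma on 38 ballots, Emma above Ben on 14.

Ben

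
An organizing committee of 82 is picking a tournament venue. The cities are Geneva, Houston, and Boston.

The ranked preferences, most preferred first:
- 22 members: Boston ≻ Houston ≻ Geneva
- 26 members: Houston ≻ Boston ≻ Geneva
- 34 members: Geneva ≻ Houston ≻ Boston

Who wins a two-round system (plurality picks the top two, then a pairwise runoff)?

Houston

Round 1 first-place votes: Geneva 34, Houston 26, Boston 22. Geneva and Houston advance.
Runoff: Geneva is ranked above Houston on 34 ballots, Houston above Geneva on 48.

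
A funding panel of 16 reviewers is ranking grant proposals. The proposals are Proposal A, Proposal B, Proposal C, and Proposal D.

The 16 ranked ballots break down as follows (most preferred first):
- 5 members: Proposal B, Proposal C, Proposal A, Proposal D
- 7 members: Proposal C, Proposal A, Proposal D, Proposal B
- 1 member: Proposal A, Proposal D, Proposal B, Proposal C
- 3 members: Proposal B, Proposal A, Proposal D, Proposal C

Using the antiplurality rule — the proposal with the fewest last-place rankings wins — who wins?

Last-place votes: Proposal A 0, Proposal B 7, Proposal C 4, Proposal D 5.

Proposal A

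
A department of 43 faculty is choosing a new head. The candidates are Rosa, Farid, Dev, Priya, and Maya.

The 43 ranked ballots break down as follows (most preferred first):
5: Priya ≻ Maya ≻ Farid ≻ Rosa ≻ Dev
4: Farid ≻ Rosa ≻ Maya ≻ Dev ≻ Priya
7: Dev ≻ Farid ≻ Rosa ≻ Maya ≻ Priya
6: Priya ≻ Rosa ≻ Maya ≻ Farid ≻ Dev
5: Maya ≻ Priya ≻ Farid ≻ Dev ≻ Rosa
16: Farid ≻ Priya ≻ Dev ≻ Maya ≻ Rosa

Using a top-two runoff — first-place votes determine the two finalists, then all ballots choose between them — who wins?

Farid

Round 1 first-place votes: Rosa 0, Farid 20, Dev 7, Priya 11, Maya 5. Farid and Priya advance.
Runoff: Farid is ranked above Priya on 27 ballots, Priya above Farid on 16.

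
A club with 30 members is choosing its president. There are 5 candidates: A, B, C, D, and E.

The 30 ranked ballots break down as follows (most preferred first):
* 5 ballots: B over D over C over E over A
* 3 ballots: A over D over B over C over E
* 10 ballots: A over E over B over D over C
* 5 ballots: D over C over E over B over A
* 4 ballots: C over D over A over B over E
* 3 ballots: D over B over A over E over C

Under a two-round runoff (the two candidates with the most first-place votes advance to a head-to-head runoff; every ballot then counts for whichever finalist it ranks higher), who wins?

D

Round 1 first-place votes: A 13, B 5, C 4, D 8, E 0. A and D advance.
Runoff: A is ranked above D on 13 ballots, D above A on 17.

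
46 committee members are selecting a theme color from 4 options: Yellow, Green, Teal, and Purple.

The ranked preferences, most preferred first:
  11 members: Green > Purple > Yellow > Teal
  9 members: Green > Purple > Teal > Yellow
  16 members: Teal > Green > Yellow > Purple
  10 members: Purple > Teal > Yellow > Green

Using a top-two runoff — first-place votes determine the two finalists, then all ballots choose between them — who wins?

Round 1 first-place votes: Yellow 0, Green 20, Teal 16, Purple 10. Green and Teal advance.
Runoff: Green is ranked above Teal on 20 ballots, Teal above Green on 26.

Teal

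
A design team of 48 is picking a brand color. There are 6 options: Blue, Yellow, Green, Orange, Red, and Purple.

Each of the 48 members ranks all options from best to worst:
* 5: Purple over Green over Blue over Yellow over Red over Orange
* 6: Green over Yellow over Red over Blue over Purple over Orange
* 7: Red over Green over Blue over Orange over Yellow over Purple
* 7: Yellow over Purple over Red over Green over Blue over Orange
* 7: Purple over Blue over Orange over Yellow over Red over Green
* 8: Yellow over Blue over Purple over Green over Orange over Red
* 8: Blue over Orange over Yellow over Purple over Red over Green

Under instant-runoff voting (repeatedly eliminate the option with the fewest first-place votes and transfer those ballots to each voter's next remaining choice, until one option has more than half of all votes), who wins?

Blue

Round 1: Blue 8, Yellow 15, Green 6, Orange 0, Red 7, Purple 12. Orange eliminated.
Round 2: Blue 8, Yellow 15, Green 6, Red 7, Purple 12. Green eliminated.
Round 3: Blue 8, Yellow 21, Red 7, Purple 12. Red eliminated.
Round 4: Blue 15, Yellow 21, Purple 12. Purple eliminated.
Round 5: Blue 27, Yellow 21. Blue has a majority (≥25).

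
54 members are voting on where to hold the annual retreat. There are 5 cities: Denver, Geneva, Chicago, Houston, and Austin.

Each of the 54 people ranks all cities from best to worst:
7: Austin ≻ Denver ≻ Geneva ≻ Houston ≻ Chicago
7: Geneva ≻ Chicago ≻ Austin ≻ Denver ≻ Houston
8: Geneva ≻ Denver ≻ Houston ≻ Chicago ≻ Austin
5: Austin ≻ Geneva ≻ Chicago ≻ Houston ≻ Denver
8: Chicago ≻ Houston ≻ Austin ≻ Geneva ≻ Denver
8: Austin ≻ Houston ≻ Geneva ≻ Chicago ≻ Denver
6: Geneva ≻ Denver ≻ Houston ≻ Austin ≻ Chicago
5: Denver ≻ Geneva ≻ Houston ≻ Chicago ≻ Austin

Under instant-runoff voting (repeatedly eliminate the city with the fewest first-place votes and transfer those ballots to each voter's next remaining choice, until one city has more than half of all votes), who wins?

Round 1: Denver 5, Geneva 21, Chicago 8, Houston 0, Austin 20. Houston eliminated.
Round 2: Denver 5, Geneva 21, Chicago 8, Austin 20. Denver eliminated.
Round 3: Geneva 26, Chicago 8, Austin 20. Chicago eliminated.
Round 4: Geneva 26, Austin 28. Austin has a majority (≥28).

Austin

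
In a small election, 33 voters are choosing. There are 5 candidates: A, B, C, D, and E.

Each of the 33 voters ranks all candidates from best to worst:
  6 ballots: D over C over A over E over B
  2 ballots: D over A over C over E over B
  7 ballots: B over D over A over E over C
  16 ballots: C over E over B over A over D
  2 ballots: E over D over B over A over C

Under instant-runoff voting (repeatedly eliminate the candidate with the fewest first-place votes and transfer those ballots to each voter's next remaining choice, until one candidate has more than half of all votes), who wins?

Round 1: A 0, B 7, C 16, D 8, E 2. A eliminated.
Round 2: B 7, C 16, D 8, E 2. E eliminated.
Round 3: B 7, C 16, D 10. B eliminated.
Round 4: C 16, D 17. D has a majority (≥17).

D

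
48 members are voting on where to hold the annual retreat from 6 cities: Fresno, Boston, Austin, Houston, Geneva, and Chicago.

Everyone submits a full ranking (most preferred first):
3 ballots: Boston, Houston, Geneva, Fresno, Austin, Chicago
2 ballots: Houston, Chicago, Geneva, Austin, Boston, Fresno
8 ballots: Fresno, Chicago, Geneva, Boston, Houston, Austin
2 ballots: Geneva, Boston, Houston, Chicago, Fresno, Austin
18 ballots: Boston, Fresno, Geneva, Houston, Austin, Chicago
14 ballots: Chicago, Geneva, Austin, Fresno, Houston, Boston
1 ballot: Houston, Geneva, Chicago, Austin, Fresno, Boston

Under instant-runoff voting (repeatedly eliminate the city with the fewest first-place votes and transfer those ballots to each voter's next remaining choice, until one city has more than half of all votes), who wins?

Chicago

Round 1: Fresno 8, Boston 21, Austin 0, Houston 3, Geneva 2, Chicago 14. Austin eliminated.
Round 2: Fresno 8, Boston 21, Houston 3, Geneva 2, Chicago 14. Geneva eliminated.
Round 3: Fresno 8, Boston 23, Houston 3, Chicago 14. Houston eliminated.
Round 4: Fresno 8, Boston 23, Chicago 17. Fresno eliminated.
Round 5: Boston 23, Chicago 25. Chicago has a majority (≥25).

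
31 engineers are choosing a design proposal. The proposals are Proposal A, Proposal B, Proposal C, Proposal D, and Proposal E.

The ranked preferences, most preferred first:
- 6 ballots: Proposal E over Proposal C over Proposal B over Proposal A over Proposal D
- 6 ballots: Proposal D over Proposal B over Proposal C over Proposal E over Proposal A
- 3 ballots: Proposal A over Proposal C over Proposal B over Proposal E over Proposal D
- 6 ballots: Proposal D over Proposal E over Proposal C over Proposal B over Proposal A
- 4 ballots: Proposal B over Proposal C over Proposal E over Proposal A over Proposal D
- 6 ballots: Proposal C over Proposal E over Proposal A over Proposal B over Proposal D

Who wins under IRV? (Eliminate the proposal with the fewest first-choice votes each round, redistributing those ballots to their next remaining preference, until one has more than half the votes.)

Proposal C

Round 1: Proposal A 3, Proposal B 4, Proposal C 6, Proposal D 12, Proposal E 6. Proposal A eliminated.
Round 2: Proposal B 4, Proposal C 9, Proposal D 12, Proposal E 6. Proposal B eliminated.
Round 3: Proposal C 13, Proposal D 12, Proposal E 6. Proposal E eliminated.
Round 4: Proposal C 19, Proposal D 12. Proposal C has a majority (≥16).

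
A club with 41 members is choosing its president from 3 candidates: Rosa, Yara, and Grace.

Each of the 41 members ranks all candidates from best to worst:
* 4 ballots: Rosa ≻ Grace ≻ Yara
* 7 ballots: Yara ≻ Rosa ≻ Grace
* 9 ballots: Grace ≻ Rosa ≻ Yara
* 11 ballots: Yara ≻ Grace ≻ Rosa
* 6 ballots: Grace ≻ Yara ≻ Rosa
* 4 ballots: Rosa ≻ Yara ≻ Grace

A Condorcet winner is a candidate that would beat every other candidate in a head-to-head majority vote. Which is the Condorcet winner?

Yara

Yara vs Rosa: 24–17
Yara vs Grace: 22–19
Yara beats every other candidate.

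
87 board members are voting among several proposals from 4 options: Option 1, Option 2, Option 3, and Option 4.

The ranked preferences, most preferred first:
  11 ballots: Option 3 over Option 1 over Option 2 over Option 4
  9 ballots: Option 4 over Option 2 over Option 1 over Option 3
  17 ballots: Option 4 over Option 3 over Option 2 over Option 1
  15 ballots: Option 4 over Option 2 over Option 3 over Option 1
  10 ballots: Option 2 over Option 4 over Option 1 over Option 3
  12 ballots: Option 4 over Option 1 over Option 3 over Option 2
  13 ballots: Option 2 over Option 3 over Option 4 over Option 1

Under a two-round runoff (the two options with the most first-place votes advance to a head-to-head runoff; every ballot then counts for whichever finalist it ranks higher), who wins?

Option 4

Round 1 first-place votes: Option 1 0, Option 2 23, Option 3 11, Option 4 53. Option 4 and Option 2 advance.
Runoff: Option 4 is ranked above Option 2 on 53 ballots, Option 2 above Option 4 on 34.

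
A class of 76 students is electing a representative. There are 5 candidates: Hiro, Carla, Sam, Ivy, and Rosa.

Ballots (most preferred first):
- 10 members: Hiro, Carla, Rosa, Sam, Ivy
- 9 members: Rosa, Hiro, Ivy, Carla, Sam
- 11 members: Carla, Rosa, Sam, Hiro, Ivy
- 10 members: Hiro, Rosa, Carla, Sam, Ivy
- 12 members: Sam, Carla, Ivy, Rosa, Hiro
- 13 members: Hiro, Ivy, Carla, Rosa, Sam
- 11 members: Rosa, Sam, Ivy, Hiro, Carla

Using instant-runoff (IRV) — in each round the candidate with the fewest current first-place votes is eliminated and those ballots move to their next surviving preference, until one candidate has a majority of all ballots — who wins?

Rosa

Round 1: Hiro 33, Carla 11, Sam 12, Ivy 0, Rosa 20. Ivy eliminated.
Round 2: Hiro 33, Carla 11, Sam 12, Rosa 20. Carla eliminated.
Round 3: Hiro 33, Sam 12, Rosa 31. Sam eliminated.
Round 4: Hiro 33, Rosa 43. Rosa has a majority (≥39).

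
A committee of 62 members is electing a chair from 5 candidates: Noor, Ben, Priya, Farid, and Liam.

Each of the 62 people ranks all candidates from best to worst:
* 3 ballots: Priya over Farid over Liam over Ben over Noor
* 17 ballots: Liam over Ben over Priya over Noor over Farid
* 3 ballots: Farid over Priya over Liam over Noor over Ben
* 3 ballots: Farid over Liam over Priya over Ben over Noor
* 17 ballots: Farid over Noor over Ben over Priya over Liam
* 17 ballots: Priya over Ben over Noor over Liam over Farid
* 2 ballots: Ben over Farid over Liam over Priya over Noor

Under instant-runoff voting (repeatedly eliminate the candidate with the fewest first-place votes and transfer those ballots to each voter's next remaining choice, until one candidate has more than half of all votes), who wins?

Priya

Round 1: Noor 0, Ben 2, Priya 20, Farid 23, Liam 17. Noor eliminated.
Round 2: Ben 2, Priya 20, Farid 23, Liam 17. Ben eliminated.
Round 3: Priya 20, Farid 25, Liam 17. Liam eliminated.
Round 4: Priya 37, Farid 25. Priya has a majority (≥32).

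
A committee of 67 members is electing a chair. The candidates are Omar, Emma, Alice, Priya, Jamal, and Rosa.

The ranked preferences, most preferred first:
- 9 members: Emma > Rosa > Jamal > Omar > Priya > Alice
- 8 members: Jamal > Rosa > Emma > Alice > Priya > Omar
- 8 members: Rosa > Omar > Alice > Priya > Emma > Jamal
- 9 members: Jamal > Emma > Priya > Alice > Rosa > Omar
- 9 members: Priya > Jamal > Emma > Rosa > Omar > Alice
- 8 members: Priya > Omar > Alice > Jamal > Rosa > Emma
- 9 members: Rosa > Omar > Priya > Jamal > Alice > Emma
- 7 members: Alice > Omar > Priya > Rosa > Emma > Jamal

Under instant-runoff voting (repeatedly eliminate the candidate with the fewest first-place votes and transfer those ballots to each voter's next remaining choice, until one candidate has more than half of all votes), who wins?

Rosa

Round 1: Omar 0, Emma 9, Alice 7, Priya 17, Jamal 17, Rosa 17. Omar eliminated.
Round 2: Emma 9, Alice 7, Priya 17, Jamal 17, Rosa 17. Alice eliminated.
Round 3: Emma 9, Priya 24, Jamal 17, Rosa 17. Emma eliminated.
Round 4: Priya 24, Jamal 17, Rosa 26. Jamal eliminated.
Round 5: Priya 33, Rosa 34. Rosa has a majority (≥34).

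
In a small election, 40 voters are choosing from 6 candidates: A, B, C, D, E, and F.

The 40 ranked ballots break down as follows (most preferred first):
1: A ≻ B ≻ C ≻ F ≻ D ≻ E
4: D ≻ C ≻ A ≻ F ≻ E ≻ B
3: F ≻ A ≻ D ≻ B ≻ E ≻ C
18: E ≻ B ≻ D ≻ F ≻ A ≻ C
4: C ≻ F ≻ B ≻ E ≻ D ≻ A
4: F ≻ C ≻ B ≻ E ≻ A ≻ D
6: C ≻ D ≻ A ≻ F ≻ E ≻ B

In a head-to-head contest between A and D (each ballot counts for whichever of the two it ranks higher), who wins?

A is ranked above D on 8 ballots; D above A on 32.

D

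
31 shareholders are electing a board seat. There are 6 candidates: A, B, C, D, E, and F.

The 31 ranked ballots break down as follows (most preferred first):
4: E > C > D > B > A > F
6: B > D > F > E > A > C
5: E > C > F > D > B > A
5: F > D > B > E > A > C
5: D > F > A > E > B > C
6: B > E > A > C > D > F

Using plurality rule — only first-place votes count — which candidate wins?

B

First-place votes: A 0, B 12, C 0, D 5, E 9, F 5.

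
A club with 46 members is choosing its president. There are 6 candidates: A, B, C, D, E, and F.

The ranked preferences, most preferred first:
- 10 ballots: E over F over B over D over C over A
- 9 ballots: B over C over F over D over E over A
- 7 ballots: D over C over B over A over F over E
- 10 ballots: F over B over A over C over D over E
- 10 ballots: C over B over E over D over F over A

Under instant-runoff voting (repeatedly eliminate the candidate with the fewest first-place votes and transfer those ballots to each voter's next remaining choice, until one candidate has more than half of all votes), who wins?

Round 1: A 0, B 9, C 10, D 7, E 10, F 10. A eliminated.
Round 2: B 9, C 10, D 7, E 10, F 10. D eliminated.
Round 3: B 9, C 17, E 10, F 10. B eliminated.
Round 4: C 26, E 10, F 10. C has a majority (≥24).

C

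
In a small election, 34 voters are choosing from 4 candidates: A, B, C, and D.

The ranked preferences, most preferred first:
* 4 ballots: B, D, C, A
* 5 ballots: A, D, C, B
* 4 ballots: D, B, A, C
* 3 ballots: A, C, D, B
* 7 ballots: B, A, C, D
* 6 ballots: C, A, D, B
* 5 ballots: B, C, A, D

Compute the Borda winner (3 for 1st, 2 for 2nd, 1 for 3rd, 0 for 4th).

A

A: 4×0 + 5×3 + 4×1 + 3×3 + 7×2 + 6×2 + 5×1 = 59
B: 4×3 + 5×0 + 4×2 + 3×0 + 7×3 + 6×0 + 5×3 = 56
C: 4×1 + 5×1 + 4×0 + 3×2 + 7×1 + 6×3 + 5×2 = 50
D: 4×2 + 5×2 + 4×3 + 3×1 + 7×0 + 6×1 + 5×0 = 39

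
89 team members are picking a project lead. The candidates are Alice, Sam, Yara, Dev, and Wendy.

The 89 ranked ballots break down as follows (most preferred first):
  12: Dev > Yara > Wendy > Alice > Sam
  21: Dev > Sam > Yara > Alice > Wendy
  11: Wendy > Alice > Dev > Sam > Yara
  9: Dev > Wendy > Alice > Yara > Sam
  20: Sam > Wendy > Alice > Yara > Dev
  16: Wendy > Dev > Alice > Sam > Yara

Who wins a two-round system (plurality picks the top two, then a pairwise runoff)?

Wendy

Round 1 first-place votes: Alice 0, Sam 20, Yara 0, Dev 42, Wendy 27. Dev and Wendy advance.
Runoff: Dev is ranked above Wendy on 42 ballots, Wendy above Dev on 47.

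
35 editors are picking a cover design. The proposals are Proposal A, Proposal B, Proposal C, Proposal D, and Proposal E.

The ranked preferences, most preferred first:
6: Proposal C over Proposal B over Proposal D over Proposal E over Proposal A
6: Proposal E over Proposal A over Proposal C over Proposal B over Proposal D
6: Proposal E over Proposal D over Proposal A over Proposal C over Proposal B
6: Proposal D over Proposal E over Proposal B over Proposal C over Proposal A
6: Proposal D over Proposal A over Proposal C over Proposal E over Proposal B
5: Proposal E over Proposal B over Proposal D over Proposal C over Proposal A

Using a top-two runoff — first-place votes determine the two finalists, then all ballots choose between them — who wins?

Proposal D

Round 1 first-place votes: Proposal A 0, Proposal B 0, Proposal C 6, Proposal D 12, Proposal E 17. Proposal E and Proposal D advance.
Runoff: Proposal E is ranked above Proposal D on 17 ballots, Proposal D above Proposal E on 18.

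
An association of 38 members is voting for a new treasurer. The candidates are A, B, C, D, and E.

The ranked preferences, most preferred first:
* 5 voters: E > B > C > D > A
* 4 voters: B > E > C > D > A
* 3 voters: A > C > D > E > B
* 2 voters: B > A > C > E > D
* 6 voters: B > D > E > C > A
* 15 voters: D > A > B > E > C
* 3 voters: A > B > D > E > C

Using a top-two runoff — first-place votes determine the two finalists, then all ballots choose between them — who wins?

Round 1 first-place votes: A 6, B 12, C 0, D 15, E 5. D and B advance.
Runoff: D is ranked above B on 18 ballots, B above D on 20.

B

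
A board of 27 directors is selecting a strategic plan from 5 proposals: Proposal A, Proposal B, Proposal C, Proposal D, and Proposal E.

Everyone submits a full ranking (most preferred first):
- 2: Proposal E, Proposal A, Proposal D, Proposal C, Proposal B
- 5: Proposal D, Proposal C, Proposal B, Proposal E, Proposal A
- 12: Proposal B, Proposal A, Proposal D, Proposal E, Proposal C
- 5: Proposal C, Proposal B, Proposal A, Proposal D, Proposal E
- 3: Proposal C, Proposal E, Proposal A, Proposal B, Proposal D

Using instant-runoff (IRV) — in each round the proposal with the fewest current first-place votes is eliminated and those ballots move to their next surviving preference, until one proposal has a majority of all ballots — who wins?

Round 1: Proposal A 0, Proposal B 12, Proposal C 8, Proposal D 5, Proposal E 2. Proposal A eliminated.
Round 2: Proposal B 12, Proposal C 8, Proposal D 5, Proposal E 2. Proposal E eliminated.
Round 3: Proposal B 12, Proposal C 8, Proposal D 7. Proposal D eliminated.
Round 4: Proposal B 12, Proposal C 15. Proposal C has a majority (≥14).

Proposal C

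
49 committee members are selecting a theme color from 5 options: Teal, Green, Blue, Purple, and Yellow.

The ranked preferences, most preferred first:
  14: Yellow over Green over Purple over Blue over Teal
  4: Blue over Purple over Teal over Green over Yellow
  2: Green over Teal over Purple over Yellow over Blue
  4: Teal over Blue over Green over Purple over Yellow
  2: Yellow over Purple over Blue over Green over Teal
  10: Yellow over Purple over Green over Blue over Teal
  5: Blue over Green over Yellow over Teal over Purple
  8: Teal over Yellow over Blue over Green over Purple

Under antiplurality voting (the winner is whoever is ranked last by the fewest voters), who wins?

Last-place votes: Teal 26, Green 0, Blue 2, Purple 13, Yellow 8.

Green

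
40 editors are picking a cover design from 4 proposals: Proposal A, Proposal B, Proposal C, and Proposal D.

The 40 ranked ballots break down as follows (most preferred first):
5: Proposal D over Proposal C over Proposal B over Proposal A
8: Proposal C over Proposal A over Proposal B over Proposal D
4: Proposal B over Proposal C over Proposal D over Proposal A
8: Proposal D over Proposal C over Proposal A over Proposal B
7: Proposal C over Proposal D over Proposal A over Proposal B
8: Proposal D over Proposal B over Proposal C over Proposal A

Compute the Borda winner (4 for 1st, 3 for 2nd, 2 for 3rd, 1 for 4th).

Proposal A: 5×1 + 8×3 + 4×1 + 8×2 + 7×2 + 8×1 = 71
Proposal B: 5×2 + 8×2 + 4×4 + 8×1 + 7×1 + 8×3 = 81
Proposal C: 5×3 + 8×4 + 4×3 + 8×3 + 7×4 + 8×2 = 127
Proposal D: 5×4 + 8×1 + 4×2 + 8×4 + 7×3 + 8×4 = 121

Proposal C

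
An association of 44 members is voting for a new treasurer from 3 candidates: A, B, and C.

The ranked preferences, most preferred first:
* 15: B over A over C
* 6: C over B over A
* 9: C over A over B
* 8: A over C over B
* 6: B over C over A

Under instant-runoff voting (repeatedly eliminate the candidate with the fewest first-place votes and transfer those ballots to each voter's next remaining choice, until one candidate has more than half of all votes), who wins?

C

Round 1: A 8, B 21, C 15. A eliminated.
Round 2: B 21, C 23. C has a majority (≥23).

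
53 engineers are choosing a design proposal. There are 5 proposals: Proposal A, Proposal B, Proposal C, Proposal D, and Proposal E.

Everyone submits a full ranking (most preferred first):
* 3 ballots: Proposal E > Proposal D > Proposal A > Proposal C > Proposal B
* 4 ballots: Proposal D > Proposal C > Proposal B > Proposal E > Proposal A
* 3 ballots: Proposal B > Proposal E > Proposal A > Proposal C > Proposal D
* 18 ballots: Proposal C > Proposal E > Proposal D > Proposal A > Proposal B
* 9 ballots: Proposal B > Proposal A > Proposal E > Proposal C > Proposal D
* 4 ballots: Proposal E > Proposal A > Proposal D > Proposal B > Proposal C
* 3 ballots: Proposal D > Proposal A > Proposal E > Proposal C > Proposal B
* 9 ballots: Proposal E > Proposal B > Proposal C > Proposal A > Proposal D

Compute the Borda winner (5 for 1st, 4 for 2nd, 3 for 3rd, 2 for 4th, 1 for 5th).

Proposal A: 3×3 + 4×1 + 3×3 + 18×2 + 9×4 + 4×4 + 3×4 + 9×2 = 140
Proposal B: 3×1 + 4×3 + 3×5 + 18×1 + 9×5 + 4×2 + 3×1 + 9×4 = 140
Proposal C: 3×2 + 4×4 + 3×2 + 18×5 + 9×2 + 4×1 + 3×2 + 9×3 = 173
Proposal D: 3×4 + 4×5 + 3×1 + 18×3 + 9×1 + 4×3 + 3×5 + 9×1 = 134
Proposal E: 3×5 + 4×2 + 3×4 + 18×4 + 9×3 + 4×5 + 3×3 + 9×5 = 208

Proposal E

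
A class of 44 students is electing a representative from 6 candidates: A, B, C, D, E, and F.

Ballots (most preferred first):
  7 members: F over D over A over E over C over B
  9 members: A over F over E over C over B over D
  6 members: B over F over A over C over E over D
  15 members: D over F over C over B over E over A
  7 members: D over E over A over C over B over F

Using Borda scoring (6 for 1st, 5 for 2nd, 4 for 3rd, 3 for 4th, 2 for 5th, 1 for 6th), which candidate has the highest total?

A: 7×4 + 9×6 + 6×4 + 15×1 + 7×4 = 149
B: 7×1 + 9×2 + 6×6 + 15×3 + 7×2 = 120
C: 7×2 + 9×3 + 6×3 + 15×4 + 7×3 = 140
D: 7×5 + 9×1 + 6×1 + 15×6 + 7×6 = 182
E: 7×3 + 9×4 + 6×2 + 15×2 + 7×5 = 134
F: 7×6 + 9×5 + 6×5 + 15×5 + 7×1 = 199

F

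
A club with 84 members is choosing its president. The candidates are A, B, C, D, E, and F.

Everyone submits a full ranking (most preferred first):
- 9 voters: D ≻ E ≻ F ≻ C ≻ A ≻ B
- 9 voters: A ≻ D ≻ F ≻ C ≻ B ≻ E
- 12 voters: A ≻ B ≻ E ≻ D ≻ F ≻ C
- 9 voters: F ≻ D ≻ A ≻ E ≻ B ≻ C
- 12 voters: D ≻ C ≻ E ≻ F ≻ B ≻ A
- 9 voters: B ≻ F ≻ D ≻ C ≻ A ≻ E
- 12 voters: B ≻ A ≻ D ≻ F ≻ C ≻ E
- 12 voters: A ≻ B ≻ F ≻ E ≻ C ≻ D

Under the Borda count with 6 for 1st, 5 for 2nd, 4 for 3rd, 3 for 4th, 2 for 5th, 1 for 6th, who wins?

D

A: 9×2 + 9×6 + 12×6 + 9×4 + 12×1 + 9×2 + 12×5 + 12×6 = 342
B: 9×1 + 9×2 + 12×5 + 9×2 + 12×2 + 9×6 + 12×6 + 12×5 = 315
C: 9×3 + 9×3 + 12×1 + 9×1 + 12×5 + 9×3 + 12×2 + 12×2 = 210
D: 9×6 + 9×5 + 12×3 + 9×5 + 12×6 + 9×4 + 12×4 + 12×1 = 348
E: 9×5 + 9×1 + 12×4 + 9×3 + 12×4 + 9×1 + 12×1 + 12×3 = 234
F: 9×4 + 9×4 + 12×2 + 9×6 + 12×3 + 9×5 + 12×3 + 12×4 = 315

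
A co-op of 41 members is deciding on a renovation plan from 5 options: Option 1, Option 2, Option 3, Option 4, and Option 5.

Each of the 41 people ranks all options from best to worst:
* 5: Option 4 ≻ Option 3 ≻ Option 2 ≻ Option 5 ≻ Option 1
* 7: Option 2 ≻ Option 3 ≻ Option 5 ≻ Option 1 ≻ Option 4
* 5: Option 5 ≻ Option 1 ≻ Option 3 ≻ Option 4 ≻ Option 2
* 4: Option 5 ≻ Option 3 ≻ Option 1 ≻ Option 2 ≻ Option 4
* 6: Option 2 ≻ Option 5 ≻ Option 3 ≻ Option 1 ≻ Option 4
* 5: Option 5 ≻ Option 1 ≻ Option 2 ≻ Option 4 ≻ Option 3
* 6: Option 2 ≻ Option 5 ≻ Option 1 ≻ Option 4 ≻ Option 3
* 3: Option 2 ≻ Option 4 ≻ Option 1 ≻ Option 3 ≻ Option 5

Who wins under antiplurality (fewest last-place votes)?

Option 5

Last-place votes: Option 1 5, Option 2 5, Option 3 11, Option 4 17, Option 5 3.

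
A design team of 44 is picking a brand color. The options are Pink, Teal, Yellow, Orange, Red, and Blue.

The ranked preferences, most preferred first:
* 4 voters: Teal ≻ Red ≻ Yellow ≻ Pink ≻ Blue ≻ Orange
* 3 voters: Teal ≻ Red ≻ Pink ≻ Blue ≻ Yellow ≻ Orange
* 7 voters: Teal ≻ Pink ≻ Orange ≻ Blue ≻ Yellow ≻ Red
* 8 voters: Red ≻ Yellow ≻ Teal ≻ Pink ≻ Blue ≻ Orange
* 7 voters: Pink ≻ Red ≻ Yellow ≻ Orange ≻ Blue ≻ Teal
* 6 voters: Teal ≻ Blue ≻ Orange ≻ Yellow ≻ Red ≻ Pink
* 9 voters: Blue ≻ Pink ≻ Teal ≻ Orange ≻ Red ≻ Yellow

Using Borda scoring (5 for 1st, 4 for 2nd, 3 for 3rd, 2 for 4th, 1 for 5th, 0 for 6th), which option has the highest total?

Teal

Pink: 4×2 + 3×3 + 7×4 + 8×2 + 7×5 + 6×0 + 9×4 = 132
Teal: 4×5 + 3×5 + 7×5 + 8×3 + 7×0 + 6×5 + 9×3 = 151
Yellow: 4×3 + 3×1 + 7×1 + 8×4 + 7×3 + 6×2 + 9×0 = 87
Orange: 4×0 + 3×0 + 7×3 + 8×0 + 7×2 + 6×3 + 9×2 = 71
Red: 4×4 + 3×4 + 7×0 + 8×5 + 7×4 + 6×1 + 9×1 = 111
Blue: 4×1 + 3×2 + 7×2 + 8×1 + 7×1 + 6×4 + 9×5 = 108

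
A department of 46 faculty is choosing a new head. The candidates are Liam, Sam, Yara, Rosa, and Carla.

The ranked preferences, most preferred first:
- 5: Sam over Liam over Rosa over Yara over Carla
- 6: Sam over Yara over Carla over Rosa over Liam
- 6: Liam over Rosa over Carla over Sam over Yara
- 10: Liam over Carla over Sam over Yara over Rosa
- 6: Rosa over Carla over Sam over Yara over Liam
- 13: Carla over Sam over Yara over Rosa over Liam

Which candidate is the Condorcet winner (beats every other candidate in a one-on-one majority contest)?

Carla

Carla vs Liam: 25–21
Carla vs Sam: 35–11
Carla vs Yara: 35–11
Carla vs Rosa: 29–17
Carla beats every other candidate.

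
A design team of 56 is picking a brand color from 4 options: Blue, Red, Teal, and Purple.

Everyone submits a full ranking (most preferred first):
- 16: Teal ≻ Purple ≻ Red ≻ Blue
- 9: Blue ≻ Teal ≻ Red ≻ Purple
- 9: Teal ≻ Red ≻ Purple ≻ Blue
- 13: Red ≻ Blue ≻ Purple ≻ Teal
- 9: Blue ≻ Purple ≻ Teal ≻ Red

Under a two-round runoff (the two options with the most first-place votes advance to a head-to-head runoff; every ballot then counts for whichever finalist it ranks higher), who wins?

Round 1 first-place votes: Blue 18, Red 13, Teal 25, Purple 0. Teal and Blue advance.
Runoff: Teal is ranked above Blue on 25 ballots, Blue above Teal on 31.

Blue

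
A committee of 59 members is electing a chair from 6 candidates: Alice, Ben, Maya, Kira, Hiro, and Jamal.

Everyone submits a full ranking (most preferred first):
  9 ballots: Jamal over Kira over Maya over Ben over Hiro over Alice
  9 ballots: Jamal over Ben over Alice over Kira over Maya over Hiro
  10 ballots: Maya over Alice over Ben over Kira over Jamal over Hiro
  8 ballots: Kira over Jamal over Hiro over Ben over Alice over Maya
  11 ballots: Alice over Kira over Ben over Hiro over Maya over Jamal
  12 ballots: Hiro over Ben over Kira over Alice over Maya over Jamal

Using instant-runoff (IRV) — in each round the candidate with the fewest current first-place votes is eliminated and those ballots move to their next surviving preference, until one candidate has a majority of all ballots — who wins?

Round 1: Alice 11, Ben 0, Maya 10, Kira 8, Hiro 12, Jamal 18. Ben eliminated.
Round 2: Alice 11, Maya 10, Kira 8, Hiro 12, Jamal 18. Kira eliminated.
Round 3: Alice 11, Maya 10, Hiro 12, Jamal 26. Maya eliminated.
Round 4: Alice 21, Hiro 12, Jamal 26. Hiro eliminated.
Round 5: Alice 33, Jamal 26. Alice has a majority (≥30).

Alice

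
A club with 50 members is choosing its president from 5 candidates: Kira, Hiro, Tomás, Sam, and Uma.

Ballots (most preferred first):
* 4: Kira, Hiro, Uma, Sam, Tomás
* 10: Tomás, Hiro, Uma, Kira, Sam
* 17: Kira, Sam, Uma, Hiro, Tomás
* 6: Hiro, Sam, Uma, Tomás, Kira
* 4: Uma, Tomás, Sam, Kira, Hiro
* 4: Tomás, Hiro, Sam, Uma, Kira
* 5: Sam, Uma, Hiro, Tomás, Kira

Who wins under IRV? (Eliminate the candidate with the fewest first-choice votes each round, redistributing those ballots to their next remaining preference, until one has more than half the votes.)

Round 1: Kira 21, Hiro 6, Tomás 14, Sam 5, Uma 4. Uma eliminated.
Round 2: Kira 21, Hiro 6, Tomás 18, Sam 5. Sam eliminated.
Round 3: Kira 21, Hiro 11, Tomás 18. Hiro eliminated.
Round 4: Kira 21, Tomás 29. Tomás has a majority (≥26).

Tomás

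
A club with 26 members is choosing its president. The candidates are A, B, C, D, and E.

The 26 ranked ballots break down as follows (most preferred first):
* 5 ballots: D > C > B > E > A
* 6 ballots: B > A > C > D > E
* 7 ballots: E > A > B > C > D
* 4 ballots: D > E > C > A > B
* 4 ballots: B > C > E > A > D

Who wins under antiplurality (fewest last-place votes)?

Last-place votes: A 5, B 4, C 0, D 11, E 6.

C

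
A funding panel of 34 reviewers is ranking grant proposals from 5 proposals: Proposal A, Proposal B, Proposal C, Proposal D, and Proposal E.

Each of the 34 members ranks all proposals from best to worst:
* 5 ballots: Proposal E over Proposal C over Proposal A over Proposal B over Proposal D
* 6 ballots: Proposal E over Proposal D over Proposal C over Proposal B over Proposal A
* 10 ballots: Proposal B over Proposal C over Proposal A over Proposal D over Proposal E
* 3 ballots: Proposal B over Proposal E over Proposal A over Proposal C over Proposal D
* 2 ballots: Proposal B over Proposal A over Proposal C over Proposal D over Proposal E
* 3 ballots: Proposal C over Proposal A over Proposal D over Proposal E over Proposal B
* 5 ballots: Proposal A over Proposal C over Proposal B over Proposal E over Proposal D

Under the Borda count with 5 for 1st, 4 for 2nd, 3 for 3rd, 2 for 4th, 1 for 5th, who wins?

Proposal A: 5×3 + 6×1 + 10×3 + 3×3 + 2×4 + 3×4 + 5×5 = 105
Proposal B: 5×2 + 6×2 + 10×5 + 3×5 + 2×5 + 3×1 + 5×3 = 115
Proposal C: 5×4 + 6×3 + 10×4 + 3×2 + 2×3 + 3×5 + 5×4 = 125
Proposal D: 5×1 + 6×4 + 10×2 + 3×1 + 2×2 + 3×3 + 5×1 = 70
Proposal E: 5×5 + 6×5 + 10×1 + 3×4 + 2×1 + 3×2 + 5×2 = 95

Proposal C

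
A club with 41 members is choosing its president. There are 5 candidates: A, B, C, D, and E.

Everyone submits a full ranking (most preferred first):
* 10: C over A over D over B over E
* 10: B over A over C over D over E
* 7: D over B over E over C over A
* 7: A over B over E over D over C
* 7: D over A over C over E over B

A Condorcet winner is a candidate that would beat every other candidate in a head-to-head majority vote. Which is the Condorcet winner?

A

A vs B: 24–17
A vs C: 24–17
A vs D: 27–14
A vs E: 34–7
A beats every other candidate.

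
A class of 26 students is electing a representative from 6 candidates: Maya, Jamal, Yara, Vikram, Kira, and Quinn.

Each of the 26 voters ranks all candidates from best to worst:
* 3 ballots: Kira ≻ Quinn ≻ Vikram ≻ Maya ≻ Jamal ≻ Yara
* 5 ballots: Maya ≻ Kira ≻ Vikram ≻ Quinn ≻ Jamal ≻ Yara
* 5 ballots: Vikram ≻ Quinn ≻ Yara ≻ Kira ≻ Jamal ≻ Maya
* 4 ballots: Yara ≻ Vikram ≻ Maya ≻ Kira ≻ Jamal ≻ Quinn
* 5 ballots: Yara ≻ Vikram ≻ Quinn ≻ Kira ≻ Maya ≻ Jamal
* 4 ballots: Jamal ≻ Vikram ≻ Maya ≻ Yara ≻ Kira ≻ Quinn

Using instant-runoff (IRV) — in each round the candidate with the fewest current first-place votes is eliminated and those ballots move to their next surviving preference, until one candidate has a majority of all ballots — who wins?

Round 1: Maya 5, Jamal 4, Yara 9, Vikram 5, Kira 3, Quinn 0. Quinn eliminated.
Round 2: Maya 5, Jamal 4, Yara 9, Vikram 5, Kira 3. Kira eliminated.
Round 3: Maya 5, Jamal 4, Yara 9, Vikram 8. Jamal eliminated.
Round 4: Maya 5, Yara 9, Vikram 12. Maya eliminated.
Round 5: Yara 9, Vikram 17. Vikram has a majority (≥14).

Vikram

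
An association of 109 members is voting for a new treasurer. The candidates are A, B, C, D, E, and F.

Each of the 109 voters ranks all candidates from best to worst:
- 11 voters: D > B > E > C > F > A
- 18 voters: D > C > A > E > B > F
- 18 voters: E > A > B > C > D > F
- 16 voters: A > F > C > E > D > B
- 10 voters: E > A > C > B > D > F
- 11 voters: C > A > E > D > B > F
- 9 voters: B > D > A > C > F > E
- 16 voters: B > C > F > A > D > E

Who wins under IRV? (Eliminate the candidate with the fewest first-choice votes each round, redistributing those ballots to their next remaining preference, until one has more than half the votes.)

Round 1: A 16, B 25, C 11, D 29, E 28, F 0. F eliminated.
Round 2: A 16, B 25, C 11, D 29, E 28. C eliminated.
Round 3: A 27, B 25, D 29, E 28. B eliminated.
Round 4: A 43, D 38, E 28. E eliminated.
Round 5: A 71, D 38. A has a majority (≥55).

A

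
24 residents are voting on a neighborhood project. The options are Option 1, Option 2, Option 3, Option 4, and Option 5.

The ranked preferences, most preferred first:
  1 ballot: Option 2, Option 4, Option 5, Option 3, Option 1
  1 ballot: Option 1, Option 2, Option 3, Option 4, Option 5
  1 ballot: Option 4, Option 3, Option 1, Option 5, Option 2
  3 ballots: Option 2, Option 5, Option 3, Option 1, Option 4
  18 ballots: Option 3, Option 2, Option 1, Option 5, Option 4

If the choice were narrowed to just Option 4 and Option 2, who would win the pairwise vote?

Option 2

Option 4 is ranked above Option 2 on 1 ballots; Option 2 above Option 4 on 23.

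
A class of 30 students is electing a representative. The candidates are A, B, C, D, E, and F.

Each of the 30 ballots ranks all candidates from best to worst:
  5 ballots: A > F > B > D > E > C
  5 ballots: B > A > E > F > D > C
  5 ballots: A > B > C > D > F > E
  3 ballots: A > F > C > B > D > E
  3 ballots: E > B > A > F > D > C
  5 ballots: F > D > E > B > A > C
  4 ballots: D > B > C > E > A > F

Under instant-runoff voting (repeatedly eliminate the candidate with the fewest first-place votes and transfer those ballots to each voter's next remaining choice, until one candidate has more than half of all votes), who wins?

Round 1: A 13, B 5, C 0, D 4, E 3, F 5. C eliminated.
Round 2: A 13, B 5, D 4, E 3, F 5. E eliminated.
Round 3: A 13, B 8, D 4, F 5. D eliminated.
Round 4: A 13, B 12, F 5. F eliminated.
Round 5: A 13, B 17. B has a majority (≥16).

B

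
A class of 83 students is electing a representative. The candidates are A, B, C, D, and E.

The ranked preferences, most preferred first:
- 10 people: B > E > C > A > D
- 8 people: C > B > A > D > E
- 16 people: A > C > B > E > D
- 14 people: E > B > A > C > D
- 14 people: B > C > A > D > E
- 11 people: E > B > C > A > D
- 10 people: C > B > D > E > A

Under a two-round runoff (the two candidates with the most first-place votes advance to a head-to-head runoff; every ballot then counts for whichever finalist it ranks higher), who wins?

B

Round 1 first-place votes: A 16, B 24, C 18, D 0, E 25. E and B advance.
Runoff: E is ranked above B on 25 ballots, B above E on 58.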